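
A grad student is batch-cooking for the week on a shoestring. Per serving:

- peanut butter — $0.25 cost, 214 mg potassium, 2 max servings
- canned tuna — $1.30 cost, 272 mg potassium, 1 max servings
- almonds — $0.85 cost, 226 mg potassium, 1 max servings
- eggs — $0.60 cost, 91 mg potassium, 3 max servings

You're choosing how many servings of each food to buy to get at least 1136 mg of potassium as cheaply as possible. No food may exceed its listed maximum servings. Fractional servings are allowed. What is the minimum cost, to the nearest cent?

$4.03

Cost per mg of potassium: peanut butter $0.0012, almonds $0.0038, canned tuna $0.0048, eggs $0.0066.
Take 2 servings of peanut butter: +428.0 mg potassium for $0.50 (total $0.50, still need 708.0 mg).
Take 1 serving of almonds: +226.0 mg potassium for $0.85 (total $1.35, still need 482.0 mg).
Take 1 serving of canned tuna: +272.0 mg potassium for $1.30 (total $2.65, still need 210.0 mg).
Take 2.308 servings of eggs: +210.0 mg potassium for $1.38 (total $4.03, still need 0.0 mg).
Greedy by cheapest-per-mg is optimal for a single linear constraint, so the minimum cost is $4.03.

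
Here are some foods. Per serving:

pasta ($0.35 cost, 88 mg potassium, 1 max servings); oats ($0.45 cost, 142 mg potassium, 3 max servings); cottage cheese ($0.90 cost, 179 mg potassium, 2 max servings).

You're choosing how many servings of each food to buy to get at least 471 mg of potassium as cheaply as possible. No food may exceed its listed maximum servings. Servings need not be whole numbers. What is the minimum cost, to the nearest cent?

$1.53

Cost per mg of potassium: oats $0.0032, pasta $0.0040, cottage cheese $0.0050.
Take 3 servings of oats: +426.0 mg potassium for $1.35 (total $1.35, still need 45.0 mg).
Take 0.5114 servings of pasta: +45.0 mg potassium for $0.18 (total $1.53, still need 0.0 mg).
Filling from the cheapest source first is optimal under one linear minimum: $1.53.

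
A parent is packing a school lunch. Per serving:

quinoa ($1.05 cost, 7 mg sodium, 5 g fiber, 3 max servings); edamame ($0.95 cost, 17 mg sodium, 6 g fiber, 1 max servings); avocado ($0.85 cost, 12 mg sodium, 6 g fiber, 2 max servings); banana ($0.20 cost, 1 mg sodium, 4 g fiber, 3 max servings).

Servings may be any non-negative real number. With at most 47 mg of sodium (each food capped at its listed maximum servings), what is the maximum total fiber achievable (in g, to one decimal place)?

Fiber per mg sodium: banana 4, quinoa 0.7143, avocado 0.5, edamame 0.3529.
Take 3 servings of banana: uses 3 mg sodium, +12.0 g fiber (running total 12.0 g).
Take 3 servings of quinoa: uses 21 mg sodium, +15.0 g fiber (running total 27.0 g).
Take 1.917 servings of avocado: uses 23 mg sodium, +11.5 g fiber (running total 38.5 g).
Filling greedily by fiber-per-mg sodium is optimal for one linear limit, giving 38.5 g.

38.5 g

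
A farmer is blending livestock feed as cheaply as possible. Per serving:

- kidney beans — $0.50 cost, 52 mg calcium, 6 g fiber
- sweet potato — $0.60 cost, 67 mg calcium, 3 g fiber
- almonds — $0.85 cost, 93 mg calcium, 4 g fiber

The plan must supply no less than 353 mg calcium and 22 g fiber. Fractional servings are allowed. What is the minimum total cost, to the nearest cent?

$3.22

This is a tiny linear program; its minimum lies at a vertex of the feasible set. List the vertices and price them.
kidney beans only: max(353/52, 22/6) = 6.788 servings → $3.39.
sweet potato only: max(353/67, 22/3) = 7.333 servings → $4.40.
almonds only: max(353/93, 22/4) = 5.5 servings → $4.67.
kidney beans + sweet potato with both tight: 1.687 servings and 3.959 servings → $3.22.
kidney beans + almonds with both tight: 1.811 servings and 2.783 servings → $3.27.
sweet potato + almonds: intersection lies outside the first quadrant.
The minimum over all feasible corners is $3.22.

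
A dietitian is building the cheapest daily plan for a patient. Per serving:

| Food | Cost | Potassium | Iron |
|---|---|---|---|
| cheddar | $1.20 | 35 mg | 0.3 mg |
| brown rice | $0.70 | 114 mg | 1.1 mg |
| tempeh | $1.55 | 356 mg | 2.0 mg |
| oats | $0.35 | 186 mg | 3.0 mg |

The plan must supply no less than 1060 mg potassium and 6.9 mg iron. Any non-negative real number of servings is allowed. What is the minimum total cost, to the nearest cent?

Two binding constraints pin down two serving amounts, so the optimal mix uses at most two foods. The candidates are each food alone (scaled to the tighter of potassium/iron) and each pair with both constraints tight.
cheddar only: max(1060/35, 6.9/0.3) = 30.29 servings → $36.34.
brown rice only: max(1060/114, 6.9/1.1) = 9.298 servings → $6.51.
tempeh only: max(1060/356, 6.9/2.0) = 3.45 servings → $5.35.
oats only: max(1060/186, 6.9/3.0) = 5.699 servings → $1.99.
cheddar + brown rice with both targets exact would need a negative amount; discard.
cheddar + tempeh with both tight: 9.141 servings and 2.079 servings → $14.19.
cheddar + oats with both targets exact would need a negative amount; discard.
brown rice + tempeh with both tight: 2.056 servings and 2.319 servings → $5.03.
brown rice + oats with both targets exact would need a negative amount; discard.
tempeh + oats with both tight: 2.725 servings and 0.4833 servings → $4.39.
The minimum over all feasible corners is $1.99.

$1.99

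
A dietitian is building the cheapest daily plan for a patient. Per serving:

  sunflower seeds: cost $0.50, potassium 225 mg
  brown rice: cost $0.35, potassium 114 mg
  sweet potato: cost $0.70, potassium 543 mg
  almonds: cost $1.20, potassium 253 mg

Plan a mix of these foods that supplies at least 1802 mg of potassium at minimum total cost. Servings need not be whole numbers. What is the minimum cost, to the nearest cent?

$2.32

Cost per mg of potassium: sweet potato $0.0013, sunflower seeds $0.0022, brown rice $0.0031, almonds $0.0047.
With no serving limits, use only sweet potato: 1802 mg / 543 mg = 3.319 servings × $0.70 = $2.32.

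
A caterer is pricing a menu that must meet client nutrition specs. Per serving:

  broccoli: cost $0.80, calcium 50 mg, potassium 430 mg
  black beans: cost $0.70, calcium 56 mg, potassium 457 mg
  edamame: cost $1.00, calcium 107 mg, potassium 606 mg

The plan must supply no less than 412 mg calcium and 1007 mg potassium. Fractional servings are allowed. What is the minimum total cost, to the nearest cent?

Two binding constraints pin down two serving amounts, so the optimal mix uses at most two foods. The candidates are each food alone (scaled to the tighter of calcium/potassium) and each pair with both constraints tight.
broccoli only: max(412/50, 1007/430) = 8.24 servings → $6.59.
black beans only: max(412/56, 1007/457) = 7.357 servings → $5.15.
edamame only: max(412/107, 1007/606) = 3.85 servings → $3.85.
broccoli + black beans: intersection lies outside the first quadrant.
broccoli + edamame: intersection lies outside the first quadrant.
black beans + edamame: the both-tight solution has a negative serving — not a feasible corner.
So the least-cost plan costs $3.85.

$3.85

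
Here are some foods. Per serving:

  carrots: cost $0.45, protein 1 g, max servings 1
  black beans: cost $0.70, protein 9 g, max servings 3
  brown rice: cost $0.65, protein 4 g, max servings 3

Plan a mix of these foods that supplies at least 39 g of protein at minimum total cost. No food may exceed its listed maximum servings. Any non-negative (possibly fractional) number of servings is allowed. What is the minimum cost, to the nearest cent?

$4.05

Cost per g of protein: black beans $0.0778, brown rice $0.1625, carrots $0.4500.
Take 3 servings of black beans: +27.0 g protein for $2.10 (total $2.10, still need 12.0 g).
Take 3 servings of brown rice: +12.0 g protein for $1.95 (total $4.05, still need 0.0 g).
Greedy by cheapest-per-g is optimal for a single linear constraint, so the minimum cost is $4.05.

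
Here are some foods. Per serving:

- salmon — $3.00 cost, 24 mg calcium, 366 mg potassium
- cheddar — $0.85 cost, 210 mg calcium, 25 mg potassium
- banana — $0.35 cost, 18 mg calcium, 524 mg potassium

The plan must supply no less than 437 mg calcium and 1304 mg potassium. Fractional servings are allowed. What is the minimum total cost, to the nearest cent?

$2.43

For a min-cost LP with two ≥-constraints, a basic feasible solution has at most two positive variables.
salmon only: max(437/24, 1304/366) = 18.21 servings → $54.62.
cheddar only: max(437/210, 1304/25) = 52.16 servings → $44.34.
banana only: max(437/18, 1304/524) = 24.28 servings → $8.50.
salmon + cheddar with both tight: 3.448 servings and 1.687 servings → $11.78.
salmon + banana with both targets exact would need a negative amount; discard.
cheddar + banana with both tight: 1.875 servings and 2.399 servings → $2.43.
Cheapest feasible corner: $2.43.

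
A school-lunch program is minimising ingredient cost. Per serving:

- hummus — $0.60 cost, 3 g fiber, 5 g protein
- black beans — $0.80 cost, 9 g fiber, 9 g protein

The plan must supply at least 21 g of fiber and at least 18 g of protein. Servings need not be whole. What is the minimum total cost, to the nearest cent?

$1.87

For a min-cost LP with two ≥-constraints, a basic feasible solution has at most two positive variables.
hummus only: max(21/3, 18/5) = 7 servings → $4.20.
black beans only: max(21/9, 18/9) = 2.333 servings → $1.87.
hummus + black beans: the both-tight solution has a negative serving — not a feasible corner.
Cheapest feasible corner: $1.87.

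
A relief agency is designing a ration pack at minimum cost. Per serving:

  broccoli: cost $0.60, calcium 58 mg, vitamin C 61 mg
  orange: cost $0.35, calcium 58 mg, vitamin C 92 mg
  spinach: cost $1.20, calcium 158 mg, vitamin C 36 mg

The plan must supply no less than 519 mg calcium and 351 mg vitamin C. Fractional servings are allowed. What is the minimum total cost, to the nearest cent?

$3.13

This is a tiny linear program; its minimum lies at a vertex of the feasible set. List the vertices and price them.
broccoli only: max(519/58, 351/61) = 8.948 servings → $5.37.
orange only: max(519/58, 351/92) = 8.948 servings → $3.13.
spinach only: max(519/158, 351/36) = 9.75 servings → $11.70.
broccoli + orange with both targets exact would need a negative amount; discard.
broccoli + spinach with both tight: 4.871 servings and 1.497 servings → $4.72.
orange + spinach with both tight: 2.954 servings and 2.2 servings → $3.67.
So the least-cost plan costs $3.13.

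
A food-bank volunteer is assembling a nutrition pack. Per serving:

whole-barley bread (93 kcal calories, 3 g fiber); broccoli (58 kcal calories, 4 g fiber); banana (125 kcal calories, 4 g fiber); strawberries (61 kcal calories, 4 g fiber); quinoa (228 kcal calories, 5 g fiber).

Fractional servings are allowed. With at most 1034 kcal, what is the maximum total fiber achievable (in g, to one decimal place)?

71.3 g

Fiber per kcal: broccoli 0.06897, strawberries 0.06557, whole-barley bread 0.03226, banana 0.032, quinoa 0.02193.
With no serving limits, spend the whole calories allowance on broccoli: 1034 kcal / 58 kcal × 4 g = 71.3 g.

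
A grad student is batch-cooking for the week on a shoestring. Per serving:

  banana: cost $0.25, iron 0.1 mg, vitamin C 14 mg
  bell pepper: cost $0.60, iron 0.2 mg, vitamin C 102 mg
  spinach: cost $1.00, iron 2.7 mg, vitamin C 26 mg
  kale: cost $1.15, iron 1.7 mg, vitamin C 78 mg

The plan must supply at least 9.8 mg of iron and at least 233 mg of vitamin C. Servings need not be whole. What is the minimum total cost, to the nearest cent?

Two binding constraints pin down two serving amounts, so the optimal mix uses at most two foods. The candidates are each food alone (scaled to the tighter of iron/vitamin C) and each pair with both constraints tight.
banana only: max(9.8/0.1, 233/14) = 98 servings → $24.50.
bell pepper only: max(9.8/0.2, 233/102) = 49 servings → $29.40.
spinach only: max(9.8/2.7, 233/26) = 8.962 servings → $8.96.
kale only: max(9.8/1.7, 233/78) = 5.765 servings → $6.63.
banana + bell pepper: the both-tight solution has a negative serving — not a feasible corner.
banana + spinach with both tight: 10.63 servings and 3.236 servings → $5.89.
banana + kale: intersection lies outside the first quadrant.
bell pepper + spinach with both tight: 1.385 servings and 3.527 servings → $4.36.
bell pepper + kale: intersection lies outside the first quadrant.
spinach + kale with both tight: 2.213 servings and 2.249 servings → $4.80.
The minimum over all feasible corners is $4.36.

$4.36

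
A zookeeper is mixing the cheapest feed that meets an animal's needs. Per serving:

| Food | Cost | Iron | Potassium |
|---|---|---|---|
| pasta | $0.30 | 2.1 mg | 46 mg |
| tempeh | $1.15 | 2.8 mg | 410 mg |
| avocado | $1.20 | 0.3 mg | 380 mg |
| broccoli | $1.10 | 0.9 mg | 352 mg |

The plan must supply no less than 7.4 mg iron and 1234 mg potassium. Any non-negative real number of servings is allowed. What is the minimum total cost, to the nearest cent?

$3.46

Minimising a linear cost over {iron ≥ 7.4, potassium ≥ 1234, servings ≥ 0} — the optimum is at a vertex, using one or two foods.
pasta only: max(7.4/2.1, 1234/46) = 26.83 servings → $8.05.
tempeh only: max(7.4/2.8, 1234/410) = 3.01 servings → $3.46.
avocado only: max(7.4/0.3, 1234/380) = 24.67 servings → $29.60.
broccoli only: max(7.4/0.9, 1234/352) = 8.222 servings → $9.04.
pasta + tempeh: intersection lies outside the first quadrant.
pasta + avocado with both tight: 3.114 servings and 2.87 servings → $4.38.
pasta + broccoli with both tight: 2.141 servings and 3.226 servings → $4.19.
tempeh + avocado with both tight: 2.595 servings and 0.4476 servings → $3.52.
tempeh + broccoli with both tight: 2.423 servings and 0.6831 servings → $3.54.
avocado + broccoli: the both-tight solution has a negative serving — not a feasible corner.
So the least-cost plan costs $3.46.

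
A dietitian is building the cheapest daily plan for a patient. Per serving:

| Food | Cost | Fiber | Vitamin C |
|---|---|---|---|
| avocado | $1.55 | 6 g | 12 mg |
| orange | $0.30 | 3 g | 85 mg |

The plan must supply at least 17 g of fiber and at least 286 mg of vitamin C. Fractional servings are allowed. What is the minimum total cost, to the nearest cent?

Minimising a linear cost over {fiber ≥ 17, vitamin C ≥ 286, servings ≥ 0} — the optimum is at a vertex, using one or two foods.
avocado only: max(17/6, 286/12) = 23.83 servings → $36.94.
orange only: max(17/3, 286/85) = 5.667 servings → $1.70.
avocado + orange with both tight: 1.238 servings and 3.19 servings → $2.88.
So the least-cost plan costs $1.70.

$1.70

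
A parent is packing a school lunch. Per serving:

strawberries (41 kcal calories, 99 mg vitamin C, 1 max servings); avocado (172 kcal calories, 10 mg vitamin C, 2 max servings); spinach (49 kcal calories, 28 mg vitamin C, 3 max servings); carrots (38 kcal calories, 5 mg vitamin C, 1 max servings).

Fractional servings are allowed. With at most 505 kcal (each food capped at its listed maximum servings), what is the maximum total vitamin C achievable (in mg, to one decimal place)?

204.2 mg

Vitamin C per kcal: strawberries 2.415, spinach 0.5714, carrots 0.1316, avocado 0.05814.
Take 1 serving of strawberries: uses 41 kcal, +99.0 mg vitamin C (running total 99.0 mg).
Take 3 servings of spinach: uses 147 kcal, +84.0 mg vitamin C (running total 183.0 mg).
Take 1 serving of carrots: uses 38 kcal, +5.0 mg vitamin C (running total 188.0 mg).
Take 1.622 servings of avocado: uses 279 kcal, +16.2 mg vitamin C (running total 204.2 mg).
Filling greedily by vitamin C-per-kcal is optimal for one linear limit, giving 204.2 mg.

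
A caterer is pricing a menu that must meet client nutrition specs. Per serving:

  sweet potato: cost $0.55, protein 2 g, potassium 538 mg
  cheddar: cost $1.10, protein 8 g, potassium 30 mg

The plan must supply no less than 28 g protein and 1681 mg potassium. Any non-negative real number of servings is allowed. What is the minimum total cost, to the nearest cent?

sweet potato only: max(28/2, 1681/538) = 14 servings → $7.70.
cheddar only: max(28/8, 1681/30) = 56.03 servings → $61.64.
sweet potato + cheddar with both tight: 2.971 servings and 2.757 servings → $4.67.
The minimum over all feasible corners is $4.67.

$4.67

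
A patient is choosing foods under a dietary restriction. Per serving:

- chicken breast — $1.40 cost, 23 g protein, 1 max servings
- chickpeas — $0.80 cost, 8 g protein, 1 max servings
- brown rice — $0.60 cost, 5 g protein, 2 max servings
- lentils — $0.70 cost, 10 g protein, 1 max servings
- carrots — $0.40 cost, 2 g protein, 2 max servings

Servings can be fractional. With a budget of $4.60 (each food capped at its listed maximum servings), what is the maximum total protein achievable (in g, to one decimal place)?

53.5 g

Protein per dollar: chicken breast 16.43, lentils 14.29, chickpeas 10, brown rice 8.333, carrots 5.
Take 1 serving of chicken breast: spends $1.40, +23.0 g protein (running total 23.0 g).
Take 1 serving of lentils: spends $0.70, +10.0 g protein (running total 33.0 g).
Take 1 serving of chickpeas: spends $0.80, +8.0 g protein (running total 41.0 g).
Take 2 servings of brown rice: spends $1.20, +10.0 g protein (running total 51.0 g).
Take 1.25 servings of carrots: spends $0.50, +2.5 g protein (running total 53.5 g).
Filling greedily by protein-per-dollar is optimal for one linear limit, giving 53.5 g.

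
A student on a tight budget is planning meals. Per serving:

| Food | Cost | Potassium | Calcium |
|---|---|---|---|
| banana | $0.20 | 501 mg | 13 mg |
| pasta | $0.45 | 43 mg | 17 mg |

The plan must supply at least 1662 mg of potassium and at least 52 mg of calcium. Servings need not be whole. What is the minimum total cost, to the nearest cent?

banana only: max(1662/501, 52/13) = 4 servings → $0.80.
pasta only: max(1662/43, 52/17) = 38.65 servings → $17.39.
banana + pasta with both tight: 3.269 servings and 0.5587 servings → $0.91.
So the least-cost plan costs $0.80.

$0.80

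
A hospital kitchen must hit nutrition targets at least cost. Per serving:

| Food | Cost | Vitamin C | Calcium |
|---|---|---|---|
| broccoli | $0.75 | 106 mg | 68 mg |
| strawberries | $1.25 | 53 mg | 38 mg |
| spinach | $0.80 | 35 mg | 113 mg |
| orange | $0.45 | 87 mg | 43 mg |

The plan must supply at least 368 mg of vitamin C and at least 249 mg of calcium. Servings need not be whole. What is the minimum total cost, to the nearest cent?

Compare the cost at each extreme point of the feasible region.
broccoli only: max(368/106, 249/68) = 3.662 servings → $2.75.
strawberries only: max(368/53, 249/38) = 6.943 servings → $8.68.
spinach only: max(368/35, 249/113) = 10.51 servings → $8.41.
orange only: max(368/87, 249/43) = 5.791 servings → $2.61.
broccoli + strawberries with both tight: 1.856 servings and 3.231 servings → $5.43.
broccoli + spinach with both tight: 3.425 servings and 0.1427 servings → $2.68.
broccoli + orange: intersection lies outside the first quadrant.
strawberries + spinach with both targets exact would need a negative amount; discard.
strawberries + orange with both tight: 5.685 servings and 0.7663 servings → $7.45.
spinach + orange with both tight: 0.7013 servings and 3.948 servings → $2.34.
Cheapest feasible corner: $2.34.

$2.34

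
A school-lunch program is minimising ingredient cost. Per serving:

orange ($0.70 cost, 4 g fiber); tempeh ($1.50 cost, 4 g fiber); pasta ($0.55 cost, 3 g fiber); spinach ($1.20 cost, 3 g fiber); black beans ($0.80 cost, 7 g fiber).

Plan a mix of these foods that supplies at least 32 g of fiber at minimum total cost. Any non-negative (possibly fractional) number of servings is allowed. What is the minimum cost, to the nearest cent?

Cost per g of fiber: black beans $0.1143, orange $0.1750, pasta $0.1833, tempeh $0.3750, spinach $0.4000.
With no serving limits, use only black beans: 32 g / 7 g = 4.571 servings × $0.80 = $3.66.

$3.66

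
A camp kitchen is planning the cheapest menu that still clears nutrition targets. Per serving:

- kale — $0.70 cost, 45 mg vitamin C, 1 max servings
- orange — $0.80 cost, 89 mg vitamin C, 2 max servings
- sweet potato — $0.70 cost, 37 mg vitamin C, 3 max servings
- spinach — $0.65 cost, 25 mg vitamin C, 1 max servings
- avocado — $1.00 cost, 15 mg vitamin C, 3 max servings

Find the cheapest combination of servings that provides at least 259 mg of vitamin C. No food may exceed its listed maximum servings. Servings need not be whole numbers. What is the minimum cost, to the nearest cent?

$2.98

Cost per mg of vitamin C: orange $0.0090, kale $0.0156, sweet potato $0.0189, spinach $0.0260, avocado $0.0667.
Take 2 servings of orange: +178.0 mg vitamin C for $1.60 (total $1.60, still need 81.0 mg).
Take 1 serving of kale: +45.0 mg vitamin C for $0.70 (total $2.30, still need 36.0 mg).
Take 0.973 servings of sweet potato: +36.0 mg vitamin C for $0.68 (total $2.98, still need 0.0 mg).
Filling from the cheapest source first is optimal under one linear minimum: $2.98.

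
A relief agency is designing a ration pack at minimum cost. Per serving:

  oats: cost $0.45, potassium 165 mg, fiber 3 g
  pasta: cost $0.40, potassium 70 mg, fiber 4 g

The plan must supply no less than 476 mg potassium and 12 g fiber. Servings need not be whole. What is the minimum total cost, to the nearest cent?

oats only: max(476/165, 12/3) = 4 servings → $1.80.
pasta only: max(476/70, 12/4) = 6.8 servings → $2.72.
oats + pasta with both tight: 2.364 servings and 1.227 servings → $1.55.
So the least-cost plan costs $1.55.

$1.55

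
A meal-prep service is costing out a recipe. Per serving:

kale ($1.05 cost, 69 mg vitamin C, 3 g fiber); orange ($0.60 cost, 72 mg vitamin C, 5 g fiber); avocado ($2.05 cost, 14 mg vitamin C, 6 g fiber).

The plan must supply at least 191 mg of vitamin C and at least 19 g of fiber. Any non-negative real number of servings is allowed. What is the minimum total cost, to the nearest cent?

$2.28

For a min-cost LP with two ≥-constraints, a basic feasible solution has at most two positive variables.
kale only: max(191/69, 19/3) = 6.333 servings → $6.65.
orange only: max(191/72, 19/5) = 3.8 servings → $2.28.
avocado only: max(191/14, 19/6) = 13.64 servings → $27.97.
kale + orange with both targets exact would need a negative amount; discard.
kale + avocado with both tight: 2.366 servings and 1.984 servings → $6.55.
orange + avocado with both tight: 2.431 servings and 1.141 servings → $3.80.
Cheapest feasible corner: $2.28.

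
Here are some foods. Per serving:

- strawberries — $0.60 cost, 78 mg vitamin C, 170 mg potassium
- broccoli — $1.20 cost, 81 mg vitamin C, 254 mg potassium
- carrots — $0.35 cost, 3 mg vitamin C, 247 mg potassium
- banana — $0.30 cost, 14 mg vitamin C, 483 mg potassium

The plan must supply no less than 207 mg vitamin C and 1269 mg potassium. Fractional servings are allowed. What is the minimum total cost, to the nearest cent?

An LP optimum is at a vertex; with two nutrient constraints at most two foods are used. Check each candidate.
strawberries only: max(207/78, 1269/170) = 7.465 servings → $4.48.
broccoli only: max(207/81, 1269/254) = 4.996 servings → $6.00.
carrots only: max(207/3, 1269/247) = 69 servings → $24.15.
banana only: max(207/14, 1269/483) = 14.79 servings → $4.44.
strawberries + broccoli: the both-tight solution has a negative serving — not a feasible corner.
strawberries + carrots with both tight: 2.523 servings and 3.401 servings → $2.70.
strawberries + banana with both tight: 2.329 servings and 1.807 servings → $1.94.
broccoli + carrots with both tight: 2.459 servings and 2.609 servings → $3.86.
broccoli + banana with both tight: 2.312 servings and 1.412 servings → $3.20.
carrots + banana with both targets exact would need a negative amount; discard.
Cheapest feasible corner: $1.94.

$1.94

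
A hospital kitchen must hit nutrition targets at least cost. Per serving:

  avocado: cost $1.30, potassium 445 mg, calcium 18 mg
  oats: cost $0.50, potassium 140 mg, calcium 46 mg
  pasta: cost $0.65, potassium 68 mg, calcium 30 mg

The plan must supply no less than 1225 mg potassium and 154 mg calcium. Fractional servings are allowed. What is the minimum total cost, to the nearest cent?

$3.81

Minimising a linear cost over {potassium ≥ 1225, calcium ≥ 154, servings ≥ 0} — the optimum is at a vertex, using one or two foods.
avocado only: max(1225/445, 154/18) = 8.556 servings → $11.12.
oats only: max(1225/140, 154/46) = 8.75 servings → $4.38.
pasta only: max(1225/68, 154/30) = 18.01 servings → $11.71.
avocado + oats with both tight: 1.938 servings and 2.589 servings → $3.81.
avocado + pasta with both tight: 2.167 servings and 3.833 servings → $5.31.
oats + pasta: the both-tight solution has a negative serving — not a feasible corner.
So the least-cost plan costs $3.81.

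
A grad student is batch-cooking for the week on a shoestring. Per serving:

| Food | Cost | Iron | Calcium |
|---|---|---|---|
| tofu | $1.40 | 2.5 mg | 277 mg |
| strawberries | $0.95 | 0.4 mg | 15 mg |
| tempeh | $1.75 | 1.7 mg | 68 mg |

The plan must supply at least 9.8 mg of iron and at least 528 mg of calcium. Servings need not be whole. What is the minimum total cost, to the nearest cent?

$5.49

This is a tiny linear program; its minimum lies at a vertex of the feasible set. List the vertices and price them.
tofu only: max(9.8/2.5, 528/277) = 3.92 servings → $5.49.
strawberries only: max(9.8/0.4, 528/15) = 35.2 servings → $33.44.
tempeh only: max(9.8/1.7, 528/68) = 7.765 servings → $13.59.
tofu + strawberries with both tight: 0.8759 servings and 19.03 servings → $19.30.
tofu + tempeh with both tight: 0.7684 servings and 4.635 servings → $9.19.
strawberries + tempeh: intersection lies outside the first quadrant.
The minimum over all feasible corners is $5.49.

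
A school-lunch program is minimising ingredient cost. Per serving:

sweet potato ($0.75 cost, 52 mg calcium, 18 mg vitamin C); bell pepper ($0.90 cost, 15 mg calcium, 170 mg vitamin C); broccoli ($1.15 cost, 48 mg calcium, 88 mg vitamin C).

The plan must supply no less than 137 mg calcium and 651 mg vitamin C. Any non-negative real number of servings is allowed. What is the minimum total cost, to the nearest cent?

Compare the cost at each extreme point of the feasible region.
sweet potato only: max(137/52, 651/18) = 36.17 servings → $27.12.
bell pepper only: max(137/15, 651/170) = 9.133 servings → $8.22.
broccoli only: max(137/48, 651/88) = 7.398 servings → $8.51.
sweet potato + bell pepper with both tight: 1.578 servings and 3.662 servings → $4.48.
sweet potato + broccoli: intersection lies outside the first quadrant.
bell pepper + broccoli with both tight: 2.806 servings and 1.977 servings → $4.80.
Cheapest feasible corner: $4.48.

$4.48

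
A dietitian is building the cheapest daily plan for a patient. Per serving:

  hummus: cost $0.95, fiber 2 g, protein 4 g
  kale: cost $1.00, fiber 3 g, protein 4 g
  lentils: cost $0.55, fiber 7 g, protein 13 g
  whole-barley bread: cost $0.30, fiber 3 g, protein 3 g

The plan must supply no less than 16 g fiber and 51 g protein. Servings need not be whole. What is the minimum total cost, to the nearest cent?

$2.16

An LP optimum is at a vertex; with two nutrient constraints at most two foods are used. Check each candidate.
hummus only: max(16/2, 51/4) = 12.75 servings → $12.11.
kale only: max(16/3, 51/4) = 12.75 servings → $12.75.
lentils only: max(16/7, 51/13) = 3.923 servings → $2.16.
whole-barley bread only: max(16/3, 51/3) = 17 servings → $5.10.
hummus + kale with both targets exact would need a negative amount; discard.
hummus + lentils: intersection lies outside the first quadrant.
hummus + whole-barley bread with both targets exact would need a negative amount; discard.
kale + lentils with both targets exact would need a negative amount; discard.
kale + whole-barley bread with both targets exact would need a negative amount; discard.
lentils + whole-barley bread with both targets exact would need a negative amount; discard.
The minimum over all feasible corners is $2.16.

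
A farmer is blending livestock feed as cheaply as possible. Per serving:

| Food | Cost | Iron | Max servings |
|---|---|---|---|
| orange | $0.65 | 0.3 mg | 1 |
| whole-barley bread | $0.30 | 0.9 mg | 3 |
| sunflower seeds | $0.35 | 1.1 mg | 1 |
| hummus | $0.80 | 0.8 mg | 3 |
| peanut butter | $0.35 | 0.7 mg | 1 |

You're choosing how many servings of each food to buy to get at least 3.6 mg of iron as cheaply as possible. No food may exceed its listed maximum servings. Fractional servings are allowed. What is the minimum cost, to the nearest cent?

Cost per mg of iron: sunflower seeds $0.3182, whole-barley bread $0.3333, peanut butter $0.5000, hummus $1.0000, orange $2.1667.
Take 1 serving of sunflower seeds: +1.1 mg iron for $0.35 (total $0.35, still need 2.5 mg).
Take 2.778 servings of whole-barley bread: +2.5 mg iron for $0.83 (total $1.18, still need 0.0 mg).
Greedy by cheapest-per-mg is optimal for a single linear constraint, so the minimum cost is $1.18.

$1.18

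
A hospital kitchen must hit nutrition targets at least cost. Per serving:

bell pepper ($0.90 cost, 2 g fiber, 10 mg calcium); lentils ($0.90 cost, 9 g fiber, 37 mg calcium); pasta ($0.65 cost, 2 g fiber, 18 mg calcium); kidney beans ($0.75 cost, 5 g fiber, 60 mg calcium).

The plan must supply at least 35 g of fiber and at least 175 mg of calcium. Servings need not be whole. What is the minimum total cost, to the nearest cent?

With two linear requirements the optimum uses one or two foods; enumerate the corners.
bell pepper only: max(35/2, 175/10) = 17.5 servings → $15.75.
lentils only: max(35/9, 175/37) = 4.73 servings → $4.26.
pasta only: max(35/2, 175/18) = 17.5 servings → $11.38.
kidney beans only: max(35/5, 175/60) = 7 servings → $5.25.
bell pepper + lentils with both tight: 17.5 servings and 0 servings → $15.75.
bell pepper + pasta with both tight: 17.5 servings and 0 servings → $15.75.
bell pepper + kidney beans with both tight: 17.5 servings and 0 servings → $15.75.
lentils + pasta with both tight: 3.182 servings and 3.182 servings → $4.93.
lentils + kidney beans with both tight: 3.451 servings and 0.7887 servings → $3.70.
pasta + kidney beans: intersection lies outside the first quadrant.
The minimum over all feasible corners is $3.70.

$3.70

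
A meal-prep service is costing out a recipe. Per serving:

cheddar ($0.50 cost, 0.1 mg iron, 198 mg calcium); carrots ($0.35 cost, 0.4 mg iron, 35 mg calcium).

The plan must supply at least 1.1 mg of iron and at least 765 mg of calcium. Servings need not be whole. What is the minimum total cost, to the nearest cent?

$2.42

With two linear requirements the optimum uses one or two foods; enumerate the corners.
cheddar only: max(1.1/0.1, 765/198) = 11 servings → $5.50.
carrots only: max(1.1/0.4, 765/35) = 21.86 servings → $7.65.
cheddar + carrots with both tight: 3.534 servings and 1.867 servings → $2.42.
Cheapest feasible corner: $2.42.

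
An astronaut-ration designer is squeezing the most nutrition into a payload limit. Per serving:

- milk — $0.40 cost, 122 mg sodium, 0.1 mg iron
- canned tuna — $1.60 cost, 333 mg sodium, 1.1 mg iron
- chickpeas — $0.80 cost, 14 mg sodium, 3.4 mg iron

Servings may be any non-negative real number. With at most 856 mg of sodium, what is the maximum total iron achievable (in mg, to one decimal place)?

Iron per mg sodium: chickpeas 0.2429, canned tuna 0.003303, milk 0.0008197.
With no serving limits, spend the whole sodium allowance on chickpeas: 856 mg / 14 mg × 3.4 mg = 207.9 mg.

207.9 mg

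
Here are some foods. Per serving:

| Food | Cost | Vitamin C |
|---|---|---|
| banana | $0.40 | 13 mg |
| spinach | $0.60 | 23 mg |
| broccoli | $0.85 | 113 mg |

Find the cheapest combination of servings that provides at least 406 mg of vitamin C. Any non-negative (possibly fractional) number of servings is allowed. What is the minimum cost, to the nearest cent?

$3.05

Cost per mg of vitamin C: broccoli $0.0075, spinach $0.0261, banana $0.0308.
With no serving limits, use only broccoli: 406 mg / 113 mg = 3.593 servings × $0.85 = $3.05.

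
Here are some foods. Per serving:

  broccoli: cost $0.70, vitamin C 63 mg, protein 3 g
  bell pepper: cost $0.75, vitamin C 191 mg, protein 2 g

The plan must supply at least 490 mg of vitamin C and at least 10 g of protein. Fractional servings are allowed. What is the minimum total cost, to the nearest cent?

$2.87

A basic optimal solution has at most two foods positive. Try each food alone and each pair with both targets met exactly.
broccoli only: max(490/63, 10/3) = 7.778 servings → $5.44.
bell pepper only: max(490/191, 10/2) = 5 servings → $3.75.
broccoli + bell pepper with both tight: 2.081 servings and 1.879 servings → $2.87.
Cheapest feasible corner: $2.87.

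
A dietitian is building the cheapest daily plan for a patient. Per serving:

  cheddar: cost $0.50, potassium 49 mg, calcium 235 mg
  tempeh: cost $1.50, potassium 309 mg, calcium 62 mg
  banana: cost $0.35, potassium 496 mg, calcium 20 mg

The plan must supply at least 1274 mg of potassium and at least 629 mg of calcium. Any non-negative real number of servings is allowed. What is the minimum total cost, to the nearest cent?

$2.05

This is a tiny linear program; its minimum lies at a vertex of the feasible set. List the vertices and price them.
cheddar only: max(1274/49, 629/235) = 26 servings → $13.00.
tempeh only: max(1274/309, 629/62) = 10.15 servings → $15.22.
banana only: max(1274/496, 629/20) = 31.45 servings → $11.01.
cheddar + tempeh with both tight: 1.658 servings and 3.86 servings → $6.62.
cheddar + banana with both tight: 2.479 servings and 2.324 servings → $2.05.
tempeh + banana: the both-tight solution has a negative serving — not a feasible corner.
So the least-cost plan costs $2.05.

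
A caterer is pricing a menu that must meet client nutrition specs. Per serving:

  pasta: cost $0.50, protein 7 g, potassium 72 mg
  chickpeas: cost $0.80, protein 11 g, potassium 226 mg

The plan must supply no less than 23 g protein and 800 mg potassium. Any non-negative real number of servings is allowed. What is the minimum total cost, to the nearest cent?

A basic optimal solution has at most two foods positive. Try each food alone and each pair with both targets met exactly.
pasta only: max(23/7, 800/72) = 11.11 servings → $5.56.
chickpeas only: max(23/11, 800/226) = 3.54 servings → $2.83.
pasta + chickpeas with both targets exact would need a negative amount; discard.
Cheapest feasible corner: $2.83.

$2.83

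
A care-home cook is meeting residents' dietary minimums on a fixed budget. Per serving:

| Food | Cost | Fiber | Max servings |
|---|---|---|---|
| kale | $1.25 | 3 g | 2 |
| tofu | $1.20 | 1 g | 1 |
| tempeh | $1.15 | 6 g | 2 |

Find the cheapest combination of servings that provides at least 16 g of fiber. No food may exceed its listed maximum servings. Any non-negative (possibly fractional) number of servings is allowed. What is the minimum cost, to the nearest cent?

Cost per g of fiber: tempeh $0.1917, kale $0.4167, tofu $1.2000.
Take 2 servings of tempeh: +12.0 g fiber for $2.30 (total $2.30, still need 4.0 g).
Take 1.333 servings of kale: +4.0 g fiber for $1.67 (total $3.97, still need 0.0 g).
Greedy by cheapest-per-g is optimal for a single linear constraint, so the minimum cost is $3.97.

$3.97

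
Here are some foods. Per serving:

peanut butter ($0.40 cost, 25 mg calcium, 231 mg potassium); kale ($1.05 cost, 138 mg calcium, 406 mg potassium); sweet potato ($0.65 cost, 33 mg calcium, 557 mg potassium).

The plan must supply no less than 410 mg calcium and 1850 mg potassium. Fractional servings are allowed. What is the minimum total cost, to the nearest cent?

Minimising a linear cost over {calcium ≥ 410, potassium ≥ 1850, servings ≥ 0} — the optimum is at a vertex, using one or two foods.
peanut butter only: max(410/25, 1850/231) = 16.4 servings → $6.56.
kale only: max(410/138, 1850/406) = 4.557 servings → $4.78.
sweet potato only: max(410/33, 1850/557) = 12.42 servings → $8.08.
peanut butter + kale with both tight: 4.089 servings and 2.23 servings → $3.98.
peanut butter + sweet potato with both targets exact would need a negative amount; discard.
kale + sweet potato with both tight: 2.636 servings and 1.4 servings → $3.68.
Cheapest feasible corner: $3.68.

$3.68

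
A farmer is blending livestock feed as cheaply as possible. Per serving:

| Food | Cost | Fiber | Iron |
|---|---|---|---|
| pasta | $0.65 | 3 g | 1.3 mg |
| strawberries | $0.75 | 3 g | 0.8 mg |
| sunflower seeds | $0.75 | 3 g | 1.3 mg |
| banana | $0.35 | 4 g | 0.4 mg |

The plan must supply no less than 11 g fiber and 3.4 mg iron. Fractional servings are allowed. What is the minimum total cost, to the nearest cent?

Minimising a linear cost over {fiber ≥ 11, iron ≥ 3.4, servings ≥ 0} — the optimum is at a vertex, using one or two foods.
pasta only: max(11/3, 3.4/1.3) = 3.667 servings → $2.38.
strawberries only: max(11/3, 3.4/0.8) = 4.25 servings → $3.19.
sunflower seeds only: max(11/3, 3.4/1.3) = 3.667 servings → $2.75.
banana only: max(11/4, 3.4/0.4) = 8.5 servings → $2.98.
pasta + strawberries with both tight: 0.9333 servings and 2.733 servings → $2.66.
pasta + sunflower seeds (both tight): parallel constraints — no distinct corner.
pasta + banana with both tight: 2.3 servings and 1.025 servings → $1.85.
strawberries + sunflower seeds with both tight: 2.733 servings and 0.9333 servings → $2.75.
strawberries + banana: the both-tight solution has a negative serving — not a feasible corner.
sunflower seeds + banana with both tight: 2.3 servings and 1.025 servings → $2.08.
The minimum over all feasible corners is $1.85.

$1.85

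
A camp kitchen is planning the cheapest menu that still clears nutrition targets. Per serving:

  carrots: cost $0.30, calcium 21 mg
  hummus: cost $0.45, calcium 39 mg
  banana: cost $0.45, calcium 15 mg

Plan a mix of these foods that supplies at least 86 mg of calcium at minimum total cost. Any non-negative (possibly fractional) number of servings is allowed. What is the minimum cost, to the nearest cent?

Cost per mg of calcium: hummus $0.0115, carrots $0.0143, banana $0.0300.
With no serving limits, use only hummus: 86 mg / 39 mg = 2.205 servings × $0.45 = $0.99.

$0.99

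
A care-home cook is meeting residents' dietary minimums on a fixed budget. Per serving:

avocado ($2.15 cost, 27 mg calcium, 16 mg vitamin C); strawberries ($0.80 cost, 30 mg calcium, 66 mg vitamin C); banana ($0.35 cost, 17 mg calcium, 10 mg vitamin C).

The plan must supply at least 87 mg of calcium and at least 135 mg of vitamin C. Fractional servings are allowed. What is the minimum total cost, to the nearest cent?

$2.11

Two binding constraints pin down two serving amounts, so the optimal mix uses at most two foods. The candidates are each food alone (scaled to the tighter of calcium/vitamin C) and each pair with both constraints tight.
avocado only: max(87/27, 135/16) = 8.438 servings → $18.14.
strawberries only: max(87/30, 135/66) = 2.9 servings → $2.32.
banana only: max(87/17, 135/10) = 13.5 servings → $4.72.
avocado + strawberries with both tight: 1.3 servings and 1.73 servings → $4.18.
avocado + banana: the both-tight solution has a negative serving — not a feasible corner.
strawberries + banana with both tight: 1.734 servings and 2.058 servings → $2.11.
So the least-cost plan costs $2.11.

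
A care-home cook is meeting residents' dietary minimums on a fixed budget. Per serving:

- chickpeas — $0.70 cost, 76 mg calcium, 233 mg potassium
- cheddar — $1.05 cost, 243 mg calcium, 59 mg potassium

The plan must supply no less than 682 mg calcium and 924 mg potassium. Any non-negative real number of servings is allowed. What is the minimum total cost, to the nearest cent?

A basic optimal solution has at most two foods positive. Try each food alone and each pair with both targets met exactly.
chickpeas only: max(682/76, 924/233) = 8.974 servings → $6.28.
cheddar only: max(682/243, 924/59) = 15.66 servings → $16.44.
chickpeas + cheddar with both tight: 3.535 servings and 1.701 servings → $4.26.
The minimum over all feasible corners is $4.26.

$4.26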